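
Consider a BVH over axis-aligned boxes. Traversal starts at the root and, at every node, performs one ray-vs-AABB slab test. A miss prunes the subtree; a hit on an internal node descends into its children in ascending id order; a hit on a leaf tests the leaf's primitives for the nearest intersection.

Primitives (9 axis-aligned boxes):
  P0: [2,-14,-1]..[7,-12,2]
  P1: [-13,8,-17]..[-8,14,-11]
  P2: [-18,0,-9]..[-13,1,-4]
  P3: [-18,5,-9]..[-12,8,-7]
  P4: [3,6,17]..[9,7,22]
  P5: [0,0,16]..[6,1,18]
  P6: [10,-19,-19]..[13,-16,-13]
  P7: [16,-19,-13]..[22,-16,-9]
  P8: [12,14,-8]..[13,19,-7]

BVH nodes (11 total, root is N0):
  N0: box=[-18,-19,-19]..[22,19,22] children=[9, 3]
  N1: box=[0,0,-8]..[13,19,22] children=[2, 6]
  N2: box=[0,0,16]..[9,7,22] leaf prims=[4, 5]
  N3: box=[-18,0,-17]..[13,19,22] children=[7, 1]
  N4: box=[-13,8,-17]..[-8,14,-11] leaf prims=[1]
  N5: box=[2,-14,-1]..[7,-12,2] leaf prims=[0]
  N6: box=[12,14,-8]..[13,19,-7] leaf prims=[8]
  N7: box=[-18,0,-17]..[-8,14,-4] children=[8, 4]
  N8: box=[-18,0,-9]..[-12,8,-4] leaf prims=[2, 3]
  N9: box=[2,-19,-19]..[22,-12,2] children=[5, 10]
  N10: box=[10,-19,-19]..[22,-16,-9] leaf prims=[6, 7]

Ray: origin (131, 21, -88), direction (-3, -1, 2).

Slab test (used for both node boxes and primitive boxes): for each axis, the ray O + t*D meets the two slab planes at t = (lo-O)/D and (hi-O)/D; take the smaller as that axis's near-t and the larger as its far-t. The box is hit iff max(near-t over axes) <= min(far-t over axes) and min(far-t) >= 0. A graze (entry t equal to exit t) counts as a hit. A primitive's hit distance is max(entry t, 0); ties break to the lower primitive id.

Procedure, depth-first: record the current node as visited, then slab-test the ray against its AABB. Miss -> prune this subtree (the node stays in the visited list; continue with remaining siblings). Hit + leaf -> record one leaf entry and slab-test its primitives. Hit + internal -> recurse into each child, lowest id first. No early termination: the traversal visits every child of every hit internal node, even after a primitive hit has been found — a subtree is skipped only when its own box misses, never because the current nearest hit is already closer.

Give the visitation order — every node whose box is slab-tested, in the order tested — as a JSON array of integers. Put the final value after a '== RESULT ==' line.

Trace the traversal:
N0 x:[109/3,149/3] y:[2,40] z:[69/2,55] -> hit [109/3,40], descend [3, 9]
  N3 x:[118/3,149/3] y:[2,21] z:[71/2,55] -> miss, prune
  N9 x:[109/3,43] y:[33,40] z:[69/2,45] -> hit [109/3,40], descend [5, 10]
    N5 x:[124/3,43] y:[33,35] z:[87/2,45] -> miss, prune
    N10 x:[109/3,121/3] y:[37,40] z:[69/2,79/2] -> hit [37,79/2] leaf, test {P6(miss), P7@t=75/2}

Visited [0, 3, 9, 5, 10]. Tests: 5 box, 1 leaf. Nearest: P7.

== RESULT ==
[0, 3, 9, 5, 10]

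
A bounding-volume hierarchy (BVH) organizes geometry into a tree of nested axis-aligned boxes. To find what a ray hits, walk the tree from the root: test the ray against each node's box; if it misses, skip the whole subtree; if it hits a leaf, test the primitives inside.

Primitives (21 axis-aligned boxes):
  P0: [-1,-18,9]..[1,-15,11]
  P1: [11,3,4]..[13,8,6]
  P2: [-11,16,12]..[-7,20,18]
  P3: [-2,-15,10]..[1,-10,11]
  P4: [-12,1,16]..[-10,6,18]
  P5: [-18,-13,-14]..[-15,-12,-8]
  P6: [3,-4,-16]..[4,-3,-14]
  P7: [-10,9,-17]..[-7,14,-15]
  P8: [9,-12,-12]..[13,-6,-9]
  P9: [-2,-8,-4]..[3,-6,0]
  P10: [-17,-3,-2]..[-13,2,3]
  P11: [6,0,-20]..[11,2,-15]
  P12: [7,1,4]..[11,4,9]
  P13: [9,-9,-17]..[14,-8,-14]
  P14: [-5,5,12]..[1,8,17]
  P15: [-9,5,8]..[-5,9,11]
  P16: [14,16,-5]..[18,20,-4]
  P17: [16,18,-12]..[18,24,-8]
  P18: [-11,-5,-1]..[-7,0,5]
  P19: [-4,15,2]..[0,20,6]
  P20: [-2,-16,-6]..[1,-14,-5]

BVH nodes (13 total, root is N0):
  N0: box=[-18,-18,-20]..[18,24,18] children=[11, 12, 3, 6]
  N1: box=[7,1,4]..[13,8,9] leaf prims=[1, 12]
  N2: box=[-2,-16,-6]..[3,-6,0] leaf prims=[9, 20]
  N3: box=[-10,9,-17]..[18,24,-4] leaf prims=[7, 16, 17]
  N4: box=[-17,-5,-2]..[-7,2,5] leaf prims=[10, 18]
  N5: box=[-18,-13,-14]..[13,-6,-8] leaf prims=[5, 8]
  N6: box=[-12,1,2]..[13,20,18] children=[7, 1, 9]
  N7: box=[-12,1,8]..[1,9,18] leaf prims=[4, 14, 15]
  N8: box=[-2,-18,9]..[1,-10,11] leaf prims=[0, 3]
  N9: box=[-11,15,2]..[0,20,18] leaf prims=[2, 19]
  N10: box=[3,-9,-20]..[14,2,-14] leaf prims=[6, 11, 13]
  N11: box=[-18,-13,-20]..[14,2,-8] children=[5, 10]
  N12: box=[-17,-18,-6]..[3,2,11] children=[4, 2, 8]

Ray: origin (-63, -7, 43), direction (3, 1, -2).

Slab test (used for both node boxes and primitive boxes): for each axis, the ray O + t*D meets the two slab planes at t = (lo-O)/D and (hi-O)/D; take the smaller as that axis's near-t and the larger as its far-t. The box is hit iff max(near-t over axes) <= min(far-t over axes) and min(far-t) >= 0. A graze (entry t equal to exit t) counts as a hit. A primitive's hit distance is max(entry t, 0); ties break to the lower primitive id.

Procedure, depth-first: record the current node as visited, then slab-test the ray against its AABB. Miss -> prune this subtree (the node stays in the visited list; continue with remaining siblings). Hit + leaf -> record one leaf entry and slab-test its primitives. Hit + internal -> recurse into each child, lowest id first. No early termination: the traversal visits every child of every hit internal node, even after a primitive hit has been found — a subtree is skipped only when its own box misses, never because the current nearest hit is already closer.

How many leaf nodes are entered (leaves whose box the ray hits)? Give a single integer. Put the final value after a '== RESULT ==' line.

Trace the traversal:
N0 x:[15,27] y:[-11,31] z:[25/2,63/2] -> hit [15,27], descend [3, 6, 11, 12]
  N3 x:[53/3,27] y:[16,31] z:[47/2,30] -> hit [47/2,27] leaf, test {P7(miss), P16(miss), P17@t=79/3}
  N6 x:[17,76/3] y:[8,27] z:[25/2,41/2] -> hit [17,41/2], descend [1, 7, 9]
    N1 x:[70/3,76/3] y:[8,15] z:[17,39/2] -> miss, prune
    N7 x:[17,64/3] y:[8,16] z:[25/2,35/2] -> miss, prune
    N9 x:[52/3,21] y:[22,27] z:[25/2,41/2] -> miss, prune
  N11 x:[15,77/3] y:[-6,9] z:[51/2,63/2] -> miss, prune
  N12 x:[46/3,22] y:[-11,9] z:[16,49/2] -> miss, prune

8 AABB tests over nodes [0, 3, 6, 1, 7, 9, 11, 12]; 1 leaf entered; closest P17.

== RESULT ==
1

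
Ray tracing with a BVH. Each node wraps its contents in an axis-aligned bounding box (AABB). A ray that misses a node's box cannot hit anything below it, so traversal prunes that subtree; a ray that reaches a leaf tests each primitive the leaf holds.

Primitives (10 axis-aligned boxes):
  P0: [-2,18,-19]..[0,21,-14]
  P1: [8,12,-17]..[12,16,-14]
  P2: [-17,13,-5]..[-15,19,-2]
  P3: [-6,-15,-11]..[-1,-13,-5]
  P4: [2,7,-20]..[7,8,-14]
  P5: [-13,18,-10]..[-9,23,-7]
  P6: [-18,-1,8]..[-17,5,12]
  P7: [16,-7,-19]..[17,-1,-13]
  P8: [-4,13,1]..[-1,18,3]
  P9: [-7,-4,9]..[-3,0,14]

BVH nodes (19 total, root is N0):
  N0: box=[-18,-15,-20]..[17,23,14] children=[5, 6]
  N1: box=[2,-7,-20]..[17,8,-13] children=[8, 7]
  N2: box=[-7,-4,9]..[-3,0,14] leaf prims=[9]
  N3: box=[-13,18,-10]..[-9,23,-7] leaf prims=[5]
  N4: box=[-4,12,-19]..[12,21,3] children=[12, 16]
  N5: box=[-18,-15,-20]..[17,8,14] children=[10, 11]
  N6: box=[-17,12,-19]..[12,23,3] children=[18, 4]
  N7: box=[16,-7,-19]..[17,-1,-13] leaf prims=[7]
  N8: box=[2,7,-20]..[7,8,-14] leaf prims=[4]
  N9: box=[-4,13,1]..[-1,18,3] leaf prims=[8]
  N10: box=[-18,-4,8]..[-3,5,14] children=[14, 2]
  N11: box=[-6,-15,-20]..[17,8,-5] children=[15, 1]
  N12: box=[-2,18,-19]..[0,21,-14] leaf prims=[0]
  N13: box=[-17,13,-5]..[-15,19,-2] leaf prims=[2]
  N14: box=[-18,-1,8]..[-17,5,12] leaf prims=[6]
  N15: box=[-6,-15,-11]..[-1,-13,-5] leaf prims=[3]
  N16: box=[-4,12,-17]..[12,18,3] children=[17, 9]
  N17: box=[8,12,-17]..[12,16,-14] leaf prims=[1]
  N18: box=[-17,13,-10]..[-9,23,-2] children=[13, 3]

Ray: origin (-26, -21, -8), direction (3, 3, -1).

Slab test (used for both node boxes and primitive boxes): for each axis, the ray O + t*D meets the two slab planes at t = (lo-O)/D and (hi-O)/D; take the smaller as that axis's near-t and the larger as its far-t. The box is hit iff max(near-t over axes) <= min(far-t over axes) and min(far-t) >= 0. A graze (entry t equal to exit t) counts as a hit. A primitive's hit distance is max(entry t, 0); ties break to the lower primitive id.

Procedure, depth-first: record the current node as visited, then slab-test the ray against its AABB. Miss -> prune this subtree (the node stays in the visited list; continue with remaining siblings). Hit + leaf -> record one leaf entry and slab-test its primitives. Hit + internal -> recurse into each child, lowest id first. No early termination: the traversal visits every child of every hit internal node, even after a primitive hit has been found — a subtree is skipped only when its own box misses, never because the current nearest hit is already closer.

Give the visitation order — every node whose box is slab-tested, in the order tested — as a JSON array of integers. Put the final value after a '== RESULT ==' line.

Trace the traversal:
N0 x:[8/3,43/3] y:[2,44/3] z:[-22,12] -> hit [8/3,12], descend [5, 6]
  N5 x:[8/3,43/3] y:[2,29/3] z:[-22,12] -> hit [8/3,29/3], descend [10, 11]
    N10 x:[8/3,23/3] y:[17/3,26/3] z:[-22,-16] -> miss, prune
    N11 x:[20/3,43/3] y:[2,29/3] z:[-3,12] -> hit [20/3,29/3], descend [1, 15]
      N1 x:[28/3,43/3] y:[14/3,29/3] z:[5,12] -> hit [28/3,29/3], descend [7, 8]
        N7 x:[14,43/3] y:[14/3,20/3] z:[5,11] -> miss, prune
        N8 x:[28/3,11] y:[28/3,29/3] z:[6,12] -> hit [28/3,29/3] leaf, test {P4@t=28/3}
      N15 x:[20/3,25/3] y:[2,8/3] z:[-3,3] -> miss, prune
  N6 x:[3,38/3] y:[11,44/3] z:[-11,11] -> hit [11,11], descend [4, 18]
    N4 x:[22/3,38/3] y:[11,14] z:[-11,11] -> hit [11,11], descend [12, 16]
      N12 x:[8,26/3] y:[13,14] z:[6,11] -> miss, prune
      N16 x:[22/3,38/3] y:[11,13] z:[-11,9] -> miss, prune
    N18 x:[3,17/3] y:[34/3,44/3] z:[-6,2] -> miss, prune

order=[0, 5, 10, 11, 1, 7, 8, 15, 6, 4, 12, 16, 18]  |boxes|=13  |leaves|=1  hit=P4

== RESULT ==
[0, 5, 10, 11, 1, 7, 8, 15, 6, 4, 12, 16, 18]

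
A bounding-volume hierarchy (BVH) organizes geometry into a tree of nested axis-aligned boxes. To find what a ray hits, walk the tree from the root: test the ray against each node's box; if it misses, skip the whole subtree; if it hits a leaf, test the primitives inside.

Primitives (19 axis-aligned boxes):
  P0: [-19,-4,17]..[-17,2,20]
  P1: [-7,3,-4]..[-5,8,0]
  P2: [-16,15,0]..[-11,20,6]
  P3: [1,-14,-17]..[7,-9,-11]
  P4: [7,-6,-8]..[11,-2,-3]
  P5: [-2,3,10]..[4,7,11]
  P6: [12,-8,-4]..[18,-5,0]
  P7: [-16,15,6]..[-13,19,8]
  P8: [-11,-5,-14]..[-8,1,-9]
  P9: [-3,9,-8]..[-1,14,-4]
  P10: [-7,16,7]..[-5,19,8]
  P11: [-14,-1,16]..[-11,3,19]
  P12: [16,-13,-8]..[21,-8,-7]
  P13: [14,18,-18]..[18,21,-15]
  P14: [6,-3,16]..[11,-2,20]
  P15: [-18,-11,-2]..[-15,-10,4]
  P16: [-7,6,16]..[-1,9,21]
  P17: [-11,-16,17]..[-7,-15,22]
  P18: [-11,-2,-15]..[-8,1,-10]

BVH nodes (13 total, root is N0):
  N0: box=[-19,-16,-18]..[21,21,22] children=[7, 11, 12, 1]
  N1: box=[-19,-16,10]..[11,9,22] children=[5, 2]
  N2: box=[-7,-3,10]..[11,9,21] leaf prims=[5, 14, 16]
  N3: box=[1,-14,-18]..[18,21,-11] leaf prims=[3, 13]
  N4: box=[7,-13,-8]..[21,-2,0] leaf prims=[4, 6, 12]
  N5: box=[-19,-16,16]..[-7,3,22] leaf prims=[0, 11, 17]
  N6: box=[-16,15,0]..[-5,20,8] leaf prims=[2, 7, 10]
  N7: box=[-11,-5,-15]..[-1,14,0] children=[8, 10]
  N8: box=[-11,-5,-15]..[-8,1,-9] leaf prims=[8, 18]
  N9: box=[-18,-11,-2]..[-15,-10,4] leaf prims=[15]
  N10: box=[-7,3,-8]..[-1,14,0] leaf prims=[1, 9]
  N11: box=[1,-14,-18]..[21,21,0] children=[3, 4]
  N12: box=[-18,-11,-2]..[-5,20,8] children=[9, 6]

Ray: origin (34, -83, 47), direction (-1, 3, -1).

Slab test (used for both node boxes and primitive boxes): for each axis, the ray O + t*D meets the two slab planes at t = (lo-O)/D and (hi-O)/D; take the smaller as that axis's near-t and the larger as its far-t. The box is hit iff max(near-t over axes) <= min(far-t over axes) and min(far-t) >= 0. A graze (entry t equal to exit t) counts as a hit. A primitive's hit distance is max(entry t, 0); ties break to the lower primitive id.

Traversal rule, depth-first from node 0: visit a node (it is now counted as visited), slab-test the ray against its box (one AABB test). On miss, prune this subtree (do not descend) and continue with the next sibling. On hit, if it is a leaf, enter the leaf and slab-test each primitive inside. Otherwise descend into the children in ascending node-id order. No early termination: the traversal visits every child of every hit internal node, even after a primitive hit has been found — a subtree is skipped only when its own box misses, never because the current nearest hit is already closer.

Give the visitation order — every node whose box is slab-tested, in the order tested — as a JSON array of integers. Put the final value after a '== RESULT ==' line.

Trace the traversal:
N0 x:[13,53] y:[67/3,104/3] z:[25,65] -> hit [25,104/3], descend [1, 7, 11, 12]
  N1 x:[23,53] y:[67/3,92/3] z:[25,37] -> hit [25,92/3], descend [2, 5]
    N2 x:[23,41] y:[80/3,92/3] z:[26,37] -> hit [80/3,92/3] leaf, test {P5(miss), P14@t=27, P16(miss)}
    N5 x:[41,53] y:[67/3,86/3] z:[25,31] -> miss, prune
  N7 x:[35,45] y:[26,97/3] z:[47,62] -> miss, prune
  N11 x:[13,33] y:[23,104/3] z:[47,65] -> miss, prune
  N12 x:[39,52] y:[24,103/3] z:[39,49] -> miss, prune

7 AABB tests over nodes [0, 1, 2, 5, 7, 11, 12]; 1 leaf entered; closest P14.

== RESULT ==
[0, 1, 2, 5, 7, 11, 12]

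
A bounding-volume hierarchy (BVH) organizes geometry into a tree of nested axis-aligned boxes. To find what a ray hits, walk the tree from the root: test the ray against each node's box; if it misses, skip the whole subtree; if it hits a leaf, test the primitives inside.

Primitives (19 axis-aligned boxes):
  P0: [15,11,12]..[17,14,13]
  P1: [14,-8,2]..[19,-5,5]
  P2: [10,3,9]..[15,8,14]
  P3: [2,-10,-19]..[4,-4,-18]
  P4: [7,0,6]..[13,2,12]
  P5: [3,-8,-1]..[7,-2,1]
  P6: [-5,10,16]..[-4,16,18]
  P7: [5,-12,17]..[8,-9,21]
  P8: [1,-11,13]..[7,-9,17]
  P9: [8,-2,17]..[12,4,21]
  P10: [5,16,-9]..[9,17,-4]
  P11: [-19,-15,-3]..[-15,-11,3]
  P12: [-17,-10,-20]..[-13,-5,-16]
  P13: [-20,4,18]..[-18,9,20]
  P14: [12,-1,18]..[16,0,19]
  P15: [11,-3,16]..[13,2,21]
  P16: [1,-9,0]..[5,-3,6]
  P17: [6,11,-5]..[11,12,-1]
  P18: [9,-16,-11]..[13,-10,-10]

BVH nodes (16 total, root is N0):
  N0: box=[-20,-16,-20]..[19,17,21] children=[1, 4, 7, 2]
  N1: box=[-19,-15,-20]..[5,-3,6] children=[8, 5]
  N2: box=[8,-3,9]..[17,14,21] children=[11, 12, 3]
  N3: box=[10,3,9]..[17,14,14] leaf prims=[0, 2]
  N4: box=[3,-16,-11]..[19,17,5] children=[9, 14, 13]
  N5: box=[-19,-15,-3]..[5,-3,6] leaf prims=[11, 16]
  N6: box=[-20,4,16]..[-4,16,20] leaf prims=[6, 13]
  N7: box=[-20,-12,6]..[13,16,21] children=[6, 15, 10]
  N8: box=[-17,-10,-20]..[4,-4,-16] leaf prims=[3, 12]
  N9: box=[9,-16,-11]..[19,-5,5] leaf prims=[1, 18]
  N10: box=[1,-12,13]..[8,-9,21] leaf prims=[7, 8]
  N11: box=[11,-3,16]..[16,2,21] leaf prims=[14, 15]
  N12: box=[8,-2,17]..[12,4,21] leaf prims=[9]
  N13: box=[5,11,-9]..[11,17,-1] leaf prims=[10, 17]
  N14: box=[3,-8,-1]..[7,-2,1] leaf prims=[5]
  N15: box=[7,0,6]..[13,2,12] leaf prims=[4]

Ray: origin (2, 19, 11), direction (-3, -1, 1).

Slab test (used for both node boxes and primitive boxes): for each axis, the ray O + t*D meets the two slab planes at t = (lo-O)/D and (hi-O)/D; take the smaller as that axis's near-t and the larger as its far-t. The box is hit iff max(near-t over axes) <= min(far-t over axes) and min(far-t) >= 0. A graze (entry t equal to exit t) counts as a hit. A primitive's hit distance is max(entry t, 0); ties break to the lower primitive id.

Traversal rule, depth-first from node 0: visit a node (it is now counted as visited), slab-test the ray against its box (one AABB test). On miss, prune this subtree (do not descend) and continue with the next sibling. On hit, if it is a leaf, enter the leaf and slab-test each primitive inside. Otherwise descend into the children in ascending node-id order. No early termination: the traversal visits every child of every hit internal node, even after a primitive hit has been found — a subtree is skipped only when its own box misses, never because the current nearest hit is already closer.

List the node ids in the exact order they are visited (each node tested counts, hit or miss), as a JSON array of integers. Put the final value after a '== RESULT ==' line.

Walk:
N0 x:[-17/3,22/3] y:[2,35] z:[-31,10] -> hit [2,22/3], descend [1, 2, 4, 7]
  N1 x:[-1,7] y:[22,34] z:[-31,-5] -> miss, prune
  N2 x:[-5,-2] y:[5,22] z:[-2,10] -> miss, prune
  N4 x:[-17/3,-1/3] y:[2,35] z:[-22,-6] -> miss, prune
  N7 x:[-11/3,22/3] y:[3,31] z:[-5,10] -> hit [3,22/3], descend [6, 10, 15]
    N6 x:[2,22/3] y:[3,15] z:[5,9] -> hit [5,22/3] leaf, test {P6(miss), P13(miss)}
    N10 x:[-2,1/3] y:[28,31] z:[2,10] -> miss, prune
    N15 x:[-11/3,-5/3] y:[17,19] z:[-5,1] -> miss, prune

Summary -> nodes [0, 1, 2, 4, 7, 6, 10, 15]; box-tests=8; leaf-entries=1; first=miss

== RESULT ==
[0, 1, 2, 4, 7, 6, 10, 15]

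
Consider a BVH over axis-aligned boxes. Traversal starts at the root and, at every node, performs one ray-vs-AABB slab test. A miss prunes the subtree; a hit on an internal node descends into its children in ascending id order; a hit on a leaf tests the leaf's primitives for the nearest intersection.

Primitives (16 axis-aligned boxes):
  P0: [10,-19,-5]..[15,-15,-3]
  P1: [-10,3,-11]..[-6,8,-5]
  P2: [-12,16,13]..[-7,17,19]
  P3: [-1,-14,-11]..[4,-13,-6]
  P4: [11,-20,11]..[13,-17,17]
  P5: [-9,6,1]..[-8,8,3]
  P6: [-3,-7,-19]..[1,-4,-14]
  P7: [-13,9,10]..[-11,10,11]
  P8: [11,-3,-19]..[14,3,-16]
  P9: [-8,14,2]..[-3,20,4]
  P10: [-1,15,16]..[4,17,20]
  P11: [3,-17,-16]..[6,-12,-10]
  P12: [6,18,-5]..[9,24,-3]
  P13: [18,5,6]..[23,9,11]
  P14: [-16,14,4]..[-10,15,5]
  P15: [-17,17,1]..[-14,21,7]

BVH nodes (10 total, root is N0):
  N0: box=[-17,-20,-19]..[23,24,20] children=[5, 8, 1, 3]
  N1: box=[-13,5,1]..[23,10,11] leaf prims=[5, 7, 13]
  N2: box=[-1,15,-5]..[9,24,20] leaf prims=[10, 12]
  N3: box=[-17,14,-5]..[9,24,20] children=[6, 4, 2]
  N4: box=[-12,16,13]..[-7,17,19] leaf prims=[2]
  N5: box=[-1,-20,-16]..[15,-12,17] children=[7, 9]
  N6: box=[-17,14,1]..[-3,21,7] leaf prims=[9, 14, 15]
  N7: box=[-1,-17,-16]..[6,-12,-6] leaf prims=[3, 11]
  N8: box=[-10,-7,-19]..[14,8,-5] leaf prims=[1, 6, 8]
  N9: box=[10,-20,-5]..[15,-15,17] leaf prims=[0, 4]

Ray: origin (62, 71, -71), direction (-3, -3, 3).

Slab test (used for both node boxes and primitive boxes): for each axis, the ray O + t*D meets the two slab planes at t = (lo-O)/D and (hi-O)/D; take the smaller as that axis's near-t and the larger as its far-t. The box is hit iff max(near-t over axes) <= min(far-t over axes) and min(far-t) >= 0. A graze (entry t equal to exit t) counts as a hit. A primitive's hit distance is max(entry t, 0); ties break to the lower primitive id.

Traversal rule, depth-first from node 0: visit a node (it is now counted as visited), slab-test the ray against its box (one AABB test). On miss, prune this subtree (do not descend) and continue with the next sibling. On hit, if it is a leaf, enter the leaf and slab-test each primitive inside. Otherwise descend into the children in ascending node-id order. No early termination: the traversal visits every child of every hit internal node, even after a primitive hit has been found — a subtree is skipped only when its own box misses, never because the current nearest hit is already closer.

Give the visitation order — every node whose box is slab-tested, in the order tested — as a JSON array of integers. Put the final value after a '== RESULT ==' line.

Traverse from the root:
N0 x:[13,79/3] y:[47/3,91/3] z:[52/3,91/3] -> hit [52/3,79/3], descend [1, 3, 5, 8]
  N1 x:[13,25] y:[61/3,22] z:[24,82/3] -> miss, prune
  N3 x:[53/3,79/3] y:[47/3,19] z:[22,91/3] -> miss, prune
  N5 x:[47/3,21] y:[83/3,91/3] z:[55/3,88/3] -> miss, prune
  N8 x:[16,24] y:[21,26] z:[52/3,22] -> hit [21,22] leaf, test {P1(miss), P6(miss), P8(miss)}

Summary -> nodes [0, 1, 3, 5, 8]; box-tests=5; leaf-entries=1; first=miss

== RESULT ==
[0, 1, 3, 5, 8]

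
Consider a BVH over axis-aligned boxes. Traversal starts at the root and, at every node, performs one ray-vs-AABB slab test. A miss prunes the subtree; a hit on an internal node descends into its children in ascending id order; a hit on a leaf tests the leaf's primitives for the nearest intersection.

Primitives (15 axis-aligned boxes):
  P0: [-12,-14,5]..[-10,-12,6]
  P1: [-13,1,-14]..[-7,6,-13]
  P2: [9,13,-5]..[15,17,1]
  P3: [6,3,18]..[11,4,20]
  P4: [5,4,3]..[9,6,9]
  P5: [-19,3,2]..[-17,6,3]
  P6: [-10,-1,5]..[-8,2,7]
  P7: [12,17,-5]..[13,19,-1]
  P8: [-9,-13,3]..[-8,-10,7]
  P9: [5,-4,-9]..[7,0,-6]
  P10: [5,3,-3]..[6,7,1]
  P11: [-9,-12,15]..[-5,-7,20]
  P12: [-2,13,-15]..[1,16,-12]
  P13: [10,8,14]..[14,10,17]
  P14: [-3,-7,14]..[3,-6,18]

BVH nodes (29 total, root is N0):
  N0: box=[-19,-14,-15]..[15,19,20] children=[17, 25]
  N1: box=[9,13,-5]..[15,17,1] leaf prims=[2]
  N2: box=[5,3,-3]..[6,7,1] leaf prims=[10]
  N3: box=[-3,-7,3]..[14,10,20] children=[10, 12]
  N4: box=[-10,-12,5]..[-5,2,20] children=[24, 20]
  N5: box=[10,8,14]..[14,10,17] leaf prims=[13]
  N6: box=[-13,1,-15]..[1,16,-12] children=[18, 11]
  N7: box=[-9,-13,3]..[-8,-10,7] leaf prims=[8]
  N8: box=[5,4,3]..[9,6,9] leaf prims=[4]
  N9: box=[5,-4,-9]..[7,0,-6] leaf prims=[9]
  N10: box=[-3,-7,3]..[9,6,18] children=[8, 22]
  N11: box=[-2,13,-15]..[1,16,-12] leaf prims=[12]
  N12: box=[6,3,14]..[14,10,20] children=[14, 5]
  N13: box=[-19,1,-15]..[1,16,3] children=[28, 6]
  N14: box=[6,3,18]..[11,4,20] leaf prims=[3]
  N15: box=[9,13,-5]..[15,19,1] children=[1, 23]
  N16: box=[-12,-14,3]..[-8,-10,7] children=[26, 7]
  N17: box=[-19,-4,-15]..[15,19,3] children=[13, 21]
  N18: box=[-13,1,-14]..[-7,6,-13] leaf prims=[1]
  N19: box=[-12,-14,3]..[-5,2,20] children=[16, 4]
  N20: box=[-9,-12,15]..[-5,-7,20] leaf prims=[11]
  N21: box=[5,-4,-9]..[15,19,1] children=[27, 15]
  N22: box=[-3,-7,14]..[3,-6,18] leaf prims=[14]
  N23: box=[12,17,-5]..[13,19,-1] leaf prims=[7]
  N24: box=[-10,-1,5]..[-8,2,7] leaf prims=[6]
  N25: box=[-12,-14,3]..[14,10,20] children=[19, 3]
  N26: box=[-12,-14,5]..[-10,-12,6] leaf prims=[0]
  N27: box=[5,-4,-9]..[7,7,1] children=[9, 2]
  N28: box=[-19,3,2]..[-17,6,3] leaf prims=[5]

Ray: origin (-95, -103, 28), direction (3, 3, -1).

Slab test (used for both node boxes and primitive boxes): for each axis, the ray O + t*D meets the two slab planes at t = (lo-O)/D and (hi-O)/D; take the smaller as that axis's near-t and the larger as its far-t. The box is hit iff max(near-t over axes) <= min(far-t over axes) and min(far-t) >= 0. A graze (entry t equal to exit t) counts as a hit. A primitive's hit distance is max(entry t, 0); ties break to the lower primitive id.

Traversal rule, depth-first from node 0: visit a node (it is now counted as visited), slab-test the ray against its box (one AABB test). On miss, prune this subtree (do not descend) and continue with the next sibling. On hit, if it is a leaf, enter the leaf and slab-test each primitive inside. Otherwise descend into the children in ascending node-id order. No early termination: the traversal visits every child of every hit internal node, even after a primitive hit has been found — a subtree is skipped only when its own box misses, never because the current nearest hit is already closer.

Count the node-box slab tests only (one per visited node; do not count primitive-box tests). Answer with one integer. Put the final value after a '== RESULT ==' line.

Traverse from the root:
N0 x:[76/3,110/3] y:[89/3,122/3] z:[8,43] -> hit [89/3,110/3], descend [17, 25]
  N17 x:[76/3,110/3] y:[33,122/3] z:[25,43] -> hit [33,110/3], descend [13, 21]
    N13 x:[76/3,32] y:[104/3,119/3] z:[25,43] -> miss, prune
    N21 x:[100/3,110/3] y:[33,122/3] z:[27,37] -> hit [100/3,110/3], descend [15, 27]
      N15 x:[104/3,110/3] y:[116/3,122/3] z:[27,33] -> miss, prune
      N27 x:[100/3,34] y:[33,110/3] z:[27,37] -> hit [100/3,34], descend [2, 9]
        N2 x:[100/3,101/3] y:[106/3,110/3] z:[27,31] -> miss, prune
        N9 x:[100/3,34] y:[33,103/3] z:[34,37] -> hit [34,34] leaf, test {P9@t=34}
  N25 x:[83/3,109/3] y:[89/3,113/3] z:[8,25] -> miss, prune

Summary -> nodes [0, 17, 13, 21, 15, 27, 2, 9, 25]; box-tests=9; leaf-entries=1; first=P9

== RESULT ==
9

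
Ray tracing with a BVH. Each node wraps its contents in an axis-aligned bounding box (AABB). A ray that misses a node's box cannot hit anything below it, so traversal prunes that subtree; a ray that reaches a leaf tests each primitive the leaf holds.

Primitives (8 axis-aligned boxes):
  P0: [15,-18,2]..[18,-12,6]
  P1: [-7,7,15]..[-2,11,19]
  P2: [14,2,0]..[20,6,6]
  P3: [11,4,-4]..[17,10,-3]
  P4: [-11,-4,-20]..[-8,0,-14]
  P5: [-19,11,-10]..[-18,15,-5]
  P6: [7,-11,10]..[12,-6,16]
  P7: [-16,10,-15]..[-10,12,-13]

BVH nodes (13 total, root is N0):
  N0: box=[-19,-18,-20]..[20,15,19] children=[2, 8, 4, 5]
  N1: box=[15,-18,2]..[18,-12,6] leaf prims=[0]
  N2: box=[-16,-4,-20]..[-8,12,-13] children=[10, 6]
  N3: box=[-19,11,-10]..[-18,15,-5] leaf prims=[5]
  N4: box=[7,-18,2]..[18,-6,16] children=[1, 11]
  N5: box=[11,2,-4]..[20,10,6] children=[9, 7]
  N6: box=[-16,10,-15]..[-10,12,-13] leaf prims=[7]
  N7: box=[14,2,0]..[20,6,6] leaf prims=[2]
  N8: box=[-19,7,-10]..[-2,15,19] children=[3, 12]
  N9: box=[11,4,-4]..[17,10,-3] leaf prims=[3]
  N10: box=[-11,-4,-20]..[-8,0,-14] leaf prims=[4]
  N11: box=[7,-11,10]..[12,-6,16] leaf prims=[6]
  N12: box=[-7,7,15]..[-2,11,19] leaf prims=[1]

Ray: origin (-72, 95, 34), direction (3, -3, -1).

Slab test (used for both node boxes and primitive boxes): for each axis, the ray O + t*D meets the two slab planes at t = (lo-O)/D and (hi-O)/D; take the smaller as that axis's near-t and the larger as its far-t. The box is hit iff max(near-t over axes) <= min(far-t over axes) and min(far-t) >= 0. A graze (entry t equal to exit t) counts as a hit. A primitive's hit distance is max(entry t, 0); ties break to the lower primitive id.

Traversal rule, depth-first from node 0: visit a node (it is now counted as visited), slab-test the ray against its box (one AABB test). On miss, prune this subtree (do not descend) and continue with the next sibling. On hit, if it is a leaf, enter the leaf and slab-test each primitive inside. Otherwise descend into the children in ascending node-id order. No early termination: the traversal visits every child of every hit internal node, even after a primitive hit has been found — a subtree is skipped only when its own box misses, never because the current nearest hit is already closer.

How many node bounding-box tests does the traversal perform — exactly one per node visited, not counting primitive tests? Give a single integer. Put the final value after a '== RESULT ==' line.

Trace the traversal:
N0 x:[53/3,92/3] y:[80/3,113/3] z:[15,54] -> hit [80/3,92/3], descend [2, 4, 5, 8]
  N2 x:[56/3,64/3] y:[83/3,33] z:[47,54] -> miss, prune
  N4 x:[79/3,30] y:[101/3,113/3] z:[18,32] -> miss, prune
  N5 x:[83/3,92/3] y:[85/3,31] z:[28,38] -> hit [85/3,92/3], descend [7, 9]
    N7 x:[86/3,92/3] y:[89/3,31] z:[28,34] -> hit [89/3,92/3] leaf, test {P2@t=89/3}
    N9 x:[83/3,89/3] y:[85/3,91/3] z:[37,38] -> miss, prune
  N8 x:[53/3,70/3] y:[80/3,88/3] z:[15,44] -> miss, prune

7 AABB tests over nodes [0, 2, 4, 5, 7, 9, 8]; 1 leaf entered; closest P2.

== RESULT ==
7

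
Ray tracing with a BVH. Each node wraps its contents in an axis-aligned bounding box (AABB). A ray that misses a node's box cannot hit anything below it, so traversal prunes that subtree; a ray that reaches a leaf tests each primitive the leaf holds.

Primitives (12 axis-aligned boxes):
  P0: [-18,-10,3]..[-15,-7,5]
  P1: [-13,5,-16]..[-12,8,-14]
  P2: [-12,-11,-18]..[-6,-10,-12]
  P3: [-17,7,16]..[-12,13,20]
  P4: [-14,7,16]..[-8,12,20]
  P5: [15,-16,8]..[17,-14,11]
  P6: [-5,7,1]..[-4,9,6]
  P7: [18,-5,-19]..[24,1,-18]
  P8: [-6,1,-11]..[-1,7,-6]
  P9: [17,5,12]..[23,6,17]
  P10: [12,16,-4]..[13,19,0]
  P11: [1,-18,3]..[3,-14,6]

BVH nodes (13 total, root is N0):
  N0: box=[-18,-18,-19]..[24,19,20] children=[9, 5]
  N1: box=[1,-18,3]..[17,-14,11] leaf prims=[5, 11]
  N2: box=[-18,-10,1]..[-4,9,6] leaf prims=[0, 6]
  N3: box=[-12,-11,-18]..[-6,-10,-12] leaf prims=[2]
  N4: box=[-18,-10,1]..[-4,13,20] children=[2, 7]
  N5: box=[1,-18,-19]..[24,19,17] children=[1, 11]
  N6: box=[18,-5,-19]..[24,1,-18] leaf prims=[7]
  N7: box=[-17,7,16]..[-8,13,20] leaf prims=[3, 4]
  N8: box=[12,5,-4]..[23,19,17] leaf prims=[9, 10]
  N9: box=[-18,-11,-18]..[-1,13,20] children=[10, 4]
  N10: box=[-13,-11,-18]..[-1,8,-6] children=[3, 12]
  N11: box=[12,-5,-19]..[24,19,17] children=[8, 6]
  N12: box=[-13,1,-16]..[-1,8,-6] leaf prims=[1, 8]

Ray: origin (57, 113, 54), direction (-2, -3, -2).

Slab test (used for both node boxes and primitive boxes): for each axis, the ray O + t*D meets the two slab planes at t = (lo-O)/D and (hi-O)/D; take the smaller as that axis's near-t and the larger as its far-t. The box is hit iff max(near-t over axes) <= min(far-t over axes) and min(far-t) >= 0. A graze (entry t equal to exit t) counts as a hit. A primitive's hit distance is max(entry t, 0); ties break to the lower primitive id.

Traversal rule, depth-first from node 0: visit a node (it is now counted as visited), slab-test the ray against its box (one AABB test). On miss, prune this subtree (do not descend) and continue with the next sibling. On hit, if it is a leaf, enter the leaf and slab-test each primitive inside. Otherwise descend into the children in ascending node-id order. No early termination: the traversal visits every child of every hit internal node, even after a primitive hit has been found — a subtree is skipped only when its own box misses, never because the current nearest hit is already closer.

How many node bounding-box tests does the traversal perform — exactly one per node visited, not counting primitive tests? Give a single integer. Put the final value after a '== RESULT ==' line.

Trace the traversal:
N0 x:[33/2,75/2] y:[94/3,131/3] z:[17,73/2] -> hit [94/3,73/2], descend [5, 9]
  N5 x:[33/2,28] y:[94/3,131/3] z:[37/2,73/2] -> miss, prune
  N9 x:[29,75/2] y:[100/3,124/3] z:[17,36] -> hit [100/3,36], descend [4, 10]
    N4 x:[61/2,75/2] y:[100/3,41] z:[17,53/2] -> miss, prune
    N10 x:[29,35] y:[35,124/3] z:[30,36] -> hit [35,35], descend [3, 12]
      N3 x:[63/2,69/2] y:[41,124/3] z:[33,36] -> miss, prune
      N12 x:[29,35] y:[35,112/3] z:[30,35] -> hit [35,35] leaf, test {P1@t=35, P8(miss)}

7 AABB tests over nodes [0, 5, 9, 4, 10, 3, 12]; 1 leaf entered; closest P1.

== RESULT ==
7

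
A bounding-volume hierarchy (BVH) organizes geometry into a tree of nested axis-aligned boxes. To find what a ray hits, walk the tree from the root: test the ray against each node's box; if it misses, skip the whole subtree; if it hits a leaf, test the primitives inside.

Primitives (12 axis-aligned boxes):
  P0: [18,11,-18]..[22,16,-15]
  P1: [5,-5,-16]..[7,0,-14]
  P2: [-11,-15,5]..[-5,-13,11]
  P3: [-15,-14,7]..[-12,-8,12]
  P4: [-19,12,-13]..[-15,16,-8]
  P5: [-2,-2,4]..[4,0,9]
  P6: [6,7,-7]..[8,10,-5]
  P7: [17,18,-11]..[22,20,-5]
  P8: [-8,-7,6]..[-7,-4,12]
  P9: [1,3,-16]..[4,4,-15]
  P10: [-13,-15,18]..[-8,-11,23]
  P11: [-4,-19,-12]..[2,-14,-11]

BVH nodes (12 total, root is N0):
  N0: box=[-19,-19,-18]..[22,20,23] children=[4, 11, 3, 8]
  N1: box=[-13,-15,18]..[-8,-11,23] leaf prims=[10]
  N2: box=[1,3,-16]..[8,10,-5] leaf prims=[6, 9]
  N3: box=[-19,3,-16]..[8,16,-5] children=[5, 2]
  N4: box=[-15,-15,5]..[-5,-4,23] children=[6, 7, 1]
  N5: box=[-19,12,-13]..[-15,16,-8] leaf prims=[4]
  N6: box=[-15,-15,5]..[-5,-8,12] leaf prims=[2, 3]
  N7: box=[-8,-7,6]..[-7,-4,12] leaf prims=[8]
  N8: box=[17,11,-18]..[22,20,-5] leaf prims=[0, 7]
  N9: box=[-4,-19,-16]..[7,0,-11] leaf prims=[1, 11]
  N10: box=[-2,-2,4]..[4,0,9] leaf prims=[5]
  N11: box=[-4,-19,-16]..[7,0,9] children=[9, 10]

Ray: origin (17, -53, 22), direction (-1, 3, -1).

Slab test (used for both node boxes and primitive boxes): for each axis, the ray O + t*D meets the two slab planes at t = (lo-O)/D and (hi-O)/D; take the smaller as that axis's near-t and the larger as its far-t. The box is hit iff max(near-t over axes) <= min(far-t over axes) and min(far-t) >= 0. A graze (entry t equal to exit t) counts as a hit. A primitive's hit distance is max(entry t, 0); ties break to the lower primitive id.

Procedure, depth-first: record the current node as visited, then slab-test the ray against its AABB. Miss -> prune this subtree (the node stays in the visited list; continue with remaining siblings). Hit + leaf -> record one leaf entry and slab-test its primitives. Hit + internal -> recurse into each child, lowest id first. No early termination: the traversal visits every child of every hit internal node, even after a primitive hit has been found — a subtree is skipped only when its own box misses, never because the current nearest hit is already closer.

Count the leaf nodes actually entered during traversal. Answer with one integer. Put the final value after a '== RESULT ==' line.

Walk:
N0 x:[-5,36] y:[34/3,73/3] z:[-1,40] -> hit [34/3,73/3], descend [3, 4, 8, 11]
  N3 x:[9,36] y:[56/3,23] z:[27,38] -> miss, prune
  N4 x:[22,32] y:[38/3,49/3] z:[-1,17] -> miss, prune
  N8 x:[-5,0] y:[64/3,73/3] z:[27,40] -> miss, prune
  N11 x:[10,21] y:[34/3,53/3] z:[13,38] -> hit [13,53/3], descend [9, 10]
    N9 x:[10,21] y:[34/3,53/3] z:[33,38] -> miss, prune
    N10 x:[13,19] y:[17,53/3] z:[13,18] -> hit [17,53/3] leaf, test {P5@t=17}

7 AABB tests over nodes [0, 3, 4, 8, 11, 9, 10]; 1 leaf entered; closest P5.

== RESULT ==
1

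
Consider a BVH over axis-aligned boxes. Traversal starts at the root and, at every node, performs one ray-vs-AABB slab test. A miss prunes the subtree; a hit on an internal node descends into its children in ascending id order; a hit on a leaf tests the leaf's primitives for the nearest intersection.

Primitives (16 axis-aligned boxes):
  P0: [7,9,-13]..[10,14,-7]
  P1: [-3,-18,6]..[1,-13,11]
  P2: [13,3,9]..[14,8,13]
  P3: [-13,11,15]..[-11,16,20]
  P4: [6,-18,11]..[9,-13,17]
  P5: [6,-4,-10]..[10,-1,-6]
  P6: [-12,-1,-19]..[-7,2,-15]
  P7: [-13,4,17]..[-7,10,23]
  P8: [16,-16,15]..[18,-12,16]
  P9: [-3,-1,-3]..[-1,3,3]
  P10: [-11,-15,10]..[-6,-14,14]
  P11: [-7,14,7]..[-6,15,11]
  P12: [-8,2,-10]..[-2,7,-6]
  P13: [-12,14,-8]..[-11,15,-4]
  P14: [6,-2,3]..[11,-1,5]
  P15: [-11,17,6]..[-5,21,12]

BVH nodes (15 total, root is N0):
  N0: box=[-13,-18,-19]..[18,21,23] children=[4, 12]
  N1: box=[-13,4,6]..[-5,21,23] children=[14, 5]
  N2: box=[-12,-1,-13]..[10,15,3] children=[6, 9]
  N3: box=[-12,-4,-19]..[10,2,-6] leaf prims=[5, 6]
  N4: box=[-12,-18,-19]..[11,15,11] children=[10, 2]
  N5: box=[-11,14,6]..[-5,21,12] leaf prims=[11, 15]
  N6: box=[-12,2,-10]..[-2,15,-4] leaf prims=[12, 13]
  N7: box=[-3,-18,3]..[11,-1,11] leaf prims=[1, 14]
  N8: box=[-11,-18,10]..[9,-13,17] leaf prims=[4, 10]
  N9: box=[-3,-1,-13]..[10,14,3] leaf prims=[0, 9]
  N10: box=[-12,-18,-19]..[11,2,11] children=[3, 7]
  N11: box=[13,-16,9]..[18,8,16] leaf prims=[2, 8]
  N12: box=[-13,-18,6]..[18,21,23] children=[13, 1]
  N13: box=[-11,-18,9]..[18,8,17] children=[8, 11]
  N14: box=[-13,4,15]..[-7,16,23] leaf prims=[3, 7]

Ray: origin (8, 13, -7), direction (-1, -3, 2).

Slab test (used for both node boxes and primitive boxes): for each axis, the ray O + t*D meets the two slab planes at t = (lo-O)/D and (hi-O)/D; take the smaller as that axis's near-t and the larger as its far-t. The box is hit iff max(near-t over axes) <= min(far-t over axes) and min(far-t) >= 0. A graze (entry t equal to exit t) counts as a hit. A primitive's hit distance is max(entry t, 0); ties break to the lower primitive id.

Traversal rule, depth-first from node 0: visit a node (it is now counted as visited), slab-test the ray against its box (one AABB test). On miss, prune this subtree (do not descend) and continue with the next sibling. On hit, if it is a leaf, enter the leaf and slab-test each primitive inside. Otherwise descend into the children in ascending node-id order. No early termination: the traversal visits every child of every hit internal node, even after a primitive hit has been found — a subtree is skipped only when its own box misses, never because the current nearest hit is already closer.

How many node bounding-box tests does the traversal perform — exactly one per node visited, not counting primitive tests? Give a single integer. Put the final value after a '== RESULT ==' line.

Trace the traversal:
N0 x:[-10,21] y:[-8/3,31/3] z:[-6,15] -> hit [-8/3,31/3], descend [4, 12]
  N4 x:[-3,20] y:[-2/3,31/3] z:[-6,9] -> hit [-2/3,9], descend [2, 10]
    N2 x:[-2,20] y:[-2/3,14/3] z:[-3,5] -> hit [-2/3,14/3], descend [6, 9]
      N6 x:[10,20] y:[-2/3,11/3] z:[-3/2,3/2] -> miss, prune
      N9 x:[-2,11] y:[-1/3,14/3] z:[-3,5] -> hit [-1/3,14/3] leaf, test {P0@t=0, P9(miss)}
    N10 x:[-3,20] y:[11/3,31/3] z:[-6,9] -> hit [11/3,9], descend [3, 7]
      N3 x:[-2,20] y:[11/3,17/3] z:[-6,1/2] -> miss, prune
      N7 x:[-3,11] y:[14/3,31/3] z:[5,9] -> hit [5,9] leaf, test {P1@t=26/3, P14(miss)}
  N12 x:[-10,21] y:[-8/3,31/3] z:[13/2,15] -> hit [13/2,31/3], descend [1, 13]
    N1 x:[13,21] y:[-8/3,3] z:[13/2,15] -> miss, prune
    N13 x:[-10,19] y:[5/3,31/3] z:[8,12] -> hit [8,31/3], descend [8, 11]
      N8 x:[-1,19] y:[26/3,31/3] z:[17/2,12] -> hit [26/3,31/3] leaf, test {P4(miss), P10(miss)}
      N11 x:[-10,-5] y:[5/3,29/3] z:[8,23/2] -> miss, prune

Summary -> nodes [0, 4, 2, 6, 9, 10, 3, 7, 12, 1, 13, 8, 11]; box-tests=13; leaf-entries=3; first=P0

== RESULT ==
13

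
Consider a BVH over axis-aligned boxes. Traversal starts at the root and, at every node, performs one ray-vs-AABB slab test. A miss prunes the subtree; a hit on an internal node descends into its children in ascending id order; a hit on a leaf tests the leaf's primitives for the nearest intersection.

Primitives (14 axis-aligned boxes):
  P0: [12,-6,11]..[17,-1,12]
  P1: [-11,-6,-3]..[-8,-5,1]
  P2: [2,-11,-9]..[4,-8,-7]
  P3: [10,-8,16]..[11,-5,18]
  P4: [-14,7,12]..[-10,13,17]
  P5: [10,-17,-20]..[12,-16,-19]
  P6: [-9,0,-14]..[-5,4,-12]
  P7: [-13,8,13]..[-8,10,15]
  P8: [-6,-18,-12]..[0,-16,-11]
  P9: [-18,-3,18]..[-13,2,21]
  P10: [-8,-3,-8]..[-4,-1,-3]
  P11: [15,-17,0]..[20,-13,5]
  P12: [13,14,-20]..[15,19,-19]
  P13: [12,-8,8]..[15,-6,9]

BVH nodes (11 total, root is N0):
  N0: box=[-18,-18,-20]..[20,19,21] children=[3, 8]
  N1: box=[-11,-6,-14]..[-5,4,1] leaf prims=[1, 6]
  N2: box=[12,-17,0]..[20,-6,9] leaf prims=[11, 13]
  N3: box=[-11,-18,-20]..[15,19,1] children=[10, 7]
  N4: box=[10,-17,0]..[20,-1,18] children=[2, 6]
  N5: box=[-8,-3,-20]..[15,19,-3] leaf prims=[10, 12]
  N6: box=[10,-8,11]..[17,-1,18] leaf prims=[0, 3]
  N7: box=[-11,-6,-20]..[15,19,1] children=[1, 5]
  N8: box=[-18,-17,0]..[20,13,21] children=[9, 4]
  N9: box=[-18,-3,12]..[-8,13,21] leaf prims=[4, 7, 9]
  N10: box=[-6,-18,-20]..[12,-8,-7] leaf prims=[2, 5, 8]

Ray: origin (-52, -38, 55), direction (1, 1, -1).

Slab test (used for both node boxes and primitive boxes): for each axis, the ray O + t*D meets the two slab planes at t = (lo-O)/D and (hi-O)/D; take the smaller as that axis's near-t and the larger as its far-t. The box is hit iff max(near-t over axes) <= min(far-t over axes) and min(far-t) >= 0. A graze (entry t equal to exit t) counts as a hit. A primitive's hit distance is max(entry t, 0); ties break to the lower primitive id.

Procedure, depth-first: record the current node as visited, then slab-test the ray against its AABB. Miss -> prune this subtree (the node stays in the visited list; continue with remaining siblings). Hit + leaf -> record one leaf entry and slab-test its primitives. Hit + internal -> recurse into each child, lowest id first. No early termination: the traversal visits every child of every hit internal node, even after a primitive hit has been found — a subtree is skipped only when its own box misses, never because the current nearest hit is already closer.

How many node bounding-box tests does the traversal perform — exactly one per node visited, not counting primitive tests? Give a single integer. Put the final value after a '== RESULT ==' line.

Trace the traversal:
N0 x:[34,72] y:[20,57] z:[34,75] -> hit [34,57], descend [3, 8]
  N3 x:[41,67] y:[20,57] z:[54,75] -> hit [54,57], descend [7, 10]
    N7 x:[41,67] y:[32,57] z:[54,75] -> hit [54,57], descend [1, 5]
      N1 x:[41,47] y:[32,42] z:[54,69] -> miss, prune
      N5 x:[44,67] y:[35,57] z:[58,75] -> miss, prune
    N10 x:[46,64] y:[20,30] z:[62,75] -> miss, prune
  N8 x:[34,72] y:[21,51] z:[34,55] -> hit [34,51], descend [4, 9]
    N4 x:[62,72] y:[21,37] z:[37,55] -> miss, prune
    N9 x:[34,44] y:[35,51] z:[34,43] -> hit [35,43] leaf, test {P4(miss), P7(miss), P9@t=35}

order=[0, 3, 7, 1, 5, 10, 8, 4, 9]  |boxes|=9  |leaves|=1  hit=P9

== RESULT ==
9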